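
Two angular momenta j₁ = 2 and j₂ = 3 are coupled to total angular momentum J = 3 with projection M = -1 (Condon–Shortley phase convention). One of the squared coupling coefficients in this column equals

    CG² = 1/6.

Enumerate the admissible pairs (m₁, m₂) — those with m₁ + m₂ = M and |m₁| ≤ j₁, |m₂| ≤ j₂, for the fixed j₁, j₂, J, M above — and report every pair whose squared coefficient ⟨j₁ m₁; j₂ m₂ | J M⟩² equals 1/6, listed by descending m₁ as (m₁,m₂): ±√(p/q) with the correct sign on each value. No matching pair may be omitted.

(2,-3): +√(1/6)

Admissible pairs with m₁+m₂ = M = -1: (-2,1), (-1,0), (0,-1), (1,-2), (2,-3)
  (m₁,m₂)=(2,-3): CG² = 1/6, CG = +√(1/6)   ← matches the target
  (m₁,m₂)=(1,-2): CG² = 1/4, CG = +√(1/4)
  (m₁,m₂)=(0,-1): CG² = 3/20, CG = −√(3/20)
  (m₁,m₂)=(-1,0): CG² = 1/30, CG = −√(1/30)
  (m₁,m₂)=(-2,1): CG² = 2/5, CG = +√(2/5)
Pairs with CG² = 1/6: (2,-3): +√(1/6)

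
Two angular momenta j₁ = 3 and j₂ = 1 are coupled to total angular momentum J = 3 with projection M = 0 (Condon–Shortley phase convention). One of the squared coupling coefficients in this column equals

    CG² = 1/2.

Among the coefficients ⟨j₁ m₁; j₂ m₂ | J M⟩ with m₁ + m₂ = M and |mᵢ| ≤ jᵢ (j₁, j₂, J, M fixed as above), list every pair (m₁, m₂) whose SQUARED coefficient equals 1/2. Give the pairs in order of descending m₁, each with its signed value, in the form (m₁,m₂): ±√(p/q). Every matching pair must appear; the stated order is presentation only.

Admissible pairs with m₁+m₂ = M = 0: (-1,1), (0,0), (1,-1)
  (m₁,m₂)=(1,-1): CG² = 1/2, CG = +√(1/2)   ← matches the target
  (m₁,m₂)=(0,0): CG² = 0/1, CG = 0
  (m₁,m₂)=(-1,1): CG² = 1/2, CG = −√(1/2)   ← matches the target
Pairs with CG² = 1/2: (1,-1): +√(1/2); (-1,1): −√(1/2)

(1,-1): +√(1/2); (-1,1): −√(1/2)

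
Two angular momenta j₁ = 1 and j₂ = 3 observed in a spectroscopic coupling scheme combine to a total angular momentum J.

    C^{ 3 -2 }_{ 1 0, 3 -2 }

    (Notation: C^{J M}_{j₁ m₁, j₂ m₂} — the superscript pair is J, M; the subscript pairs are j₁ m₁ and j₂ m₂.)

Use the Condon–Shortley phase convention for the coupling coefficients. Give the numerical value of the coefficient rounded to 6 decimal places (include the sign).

+√(1/3) = +0.577350

j₁+j₂−J=1  J+j₁−j₂=1  J−j₁+j₂=5  j₁+j₂+J+1=8
(j₁±m₁, j₂±m₂, J±M) = (1,1,1,5,1,5)
P² = 300
sum k=0..1:
  [0] +1/24 = 1/24
  [1] −1/120 = -1/120
S = 1/30
C² = P²·S² = 1/3 ; C = +0.577350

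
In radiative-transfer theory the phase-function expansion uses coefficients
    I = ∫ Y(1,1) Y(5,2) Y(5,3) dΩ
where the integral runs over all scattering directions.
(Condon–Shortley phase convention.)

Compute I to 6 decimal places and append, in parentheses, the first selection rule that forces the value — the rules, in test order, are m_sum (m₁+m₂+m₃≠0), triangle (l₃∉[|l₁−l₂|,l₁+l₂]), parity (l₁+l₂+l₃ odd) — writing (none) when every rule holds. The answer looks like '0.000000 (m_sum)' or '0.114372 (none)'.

1 + 2 + 3 = 6 ≠ 0: azimuthal integral kills it; I = 0

0.000000 (m_sum)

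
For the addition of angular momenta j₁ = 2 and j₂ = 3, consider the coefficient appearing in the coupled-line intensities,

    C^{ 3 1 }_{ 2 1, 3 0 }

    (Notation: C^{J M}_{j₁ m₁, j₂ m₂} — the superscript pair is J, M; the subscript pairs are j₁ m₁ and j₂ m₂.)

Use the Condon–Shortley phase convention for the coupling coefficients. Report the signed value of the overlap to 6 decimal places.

triangle: 2!*2!*4!/9! = 96/362880
(j±m)!: 3!*1!*3!*3!*4!*2! = 10368
prefactor² = (2J+1)*Δ*N² = 96/5
  k=0: +1/(0!*2!*1!*3!*1!*1!) = 1/12
  k=1: −1/(1!*1!*0!*2!*2!*2!) = -1/8
Σ = -1/24  ⇒  CG² = 96/5*(-1/24)² = 1/30
CG = −√(1/30) = -0.182574

−√(1/30) ≈ -0.182574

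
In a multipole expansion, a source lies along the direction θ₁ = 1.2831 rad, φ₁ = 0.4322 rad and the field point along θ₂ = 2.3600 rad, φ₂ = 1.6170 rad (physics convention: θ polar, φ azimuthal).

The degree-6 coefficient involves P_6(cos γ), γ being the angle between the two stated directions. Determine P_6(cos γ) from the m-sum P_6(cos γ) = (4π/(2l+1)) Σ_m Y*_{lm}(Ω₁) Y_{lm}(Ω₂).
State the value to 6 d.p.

-0.294290

Addition theorem: P_6(cos γ) = (4π/13) Σ_m Y*_{lm}(Ω₁) Y_{lm}(Ω₂), m = −6…6:
  m=-6: (-0.320477, 0.195778) × (-0.056764, 0.016152) = (0.015029, -0.016290)  (running Σ = (0.015029, -0.016290))
  m=-5: (-0.214238, 0.319829) × (0.047168, 0.200531) = (-0.074241, -0.027875)  (running Σ = (-0.059211, -0.044165))
  m=-4: (0.005429, -0.034073) × (0.392175, -0.073316) = (-0.000369, -0.013761)  (running Σ = (-0.059581, -0.057926))
  m=-3: (-0.093299, -0.331694) × (-0.056756, -0.406834) = (-0.129649, 0.056783)  (running Σ = (-0.189229, -0.001143))
  m=-2: (-0.045737, -0.053601) × (-0.049492, 0.004587) = (0.002509, 0.002443)  (running Σ = (-0.186720, 0.001300))
  m=-1: (0.284851, 0.131398) × (-0.016536, -0.357636) = (0.042282, -0.104046)  (running Σ = (-0.144438, -0.102746))
  m=0: (0.097410, -0.000000) × (-0.159837, 0.000000) = (-0.015570, 0.000000)  (running Σ = (-0.160007, -0.102746))
  m=1: (-0.284851, 0.131398) × (0.016536, -0.357636) = (0.042282, 0.104046)  (running Σ = (-0.117725, 0.001300))
  m=2: (-0.045737, 0.053601) × (-0.049492, -0.004587) = (0.002509, -0.002443)  (running Σ = (-0.115216, -0.001143))
  m=3: (0.093299, -0.331694) × (0.056756, -0.406834) = (-0.129649, -0.056783)  (running Σ = (-0.244864, -0.057926))
  m=4: (0.005429, 0.034073) × (0.392175, 0.073316) = (-0.000369, 0.013761)  (running Σ = (-0.245233, -0.044165))
  m=5: (0.214238, 0.319829) × (-0.047168, 0.200531) = (-0.074241, 0.027875)  (running Σ = (-0.319474, -0.016290))
  m=6: (-0.320477, -0.195778) × (-0.056764, -0.016152) = (0.015029, 0.016290)  (running Σ = (-0.304445, 0.000000))
Σ over m = (-0.304445, 0.000000); ×(4π/13) → (-0.294290, 0.000000). Real part: -0.294290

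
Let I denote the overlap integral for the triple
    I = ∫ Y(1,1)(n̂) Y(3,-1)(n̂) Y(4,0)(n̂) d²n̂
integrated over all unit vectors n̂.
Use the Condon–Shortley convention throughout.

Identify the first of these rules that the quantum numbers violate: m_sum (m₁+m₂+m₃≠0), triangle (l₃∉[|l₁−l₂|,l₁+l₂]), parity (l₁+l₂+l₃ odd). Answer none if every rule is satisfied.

none

m₁+m₂+m₃ = 1 − 1 + 0 = 0  ✓
triangle: |1−3|=2 ≤ l₃=4 ≤ 1+3=4  ✓
parity: l₁+l₂+l₃ = 8 is even  ✓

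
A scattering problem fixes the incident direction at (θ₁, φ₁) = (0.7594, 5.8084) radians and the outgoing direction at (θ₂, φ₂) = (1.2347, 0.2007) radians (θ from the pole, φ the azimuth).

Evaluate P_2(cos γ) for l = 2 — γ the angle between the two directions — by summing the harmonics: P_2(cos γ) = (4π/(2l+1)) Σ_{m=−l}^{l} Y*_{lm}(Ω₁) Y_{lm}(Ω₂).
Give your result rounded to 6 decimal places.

0.335726

Summing Y*_{l m}(θ₁,φ₁)·Y_{l m}(θ₂,φ₂) over m ∈ [−2, 2]; prefactor 4π/(2·2+1) = 2.513274:
  [-2]  conj(Y_{2,-2})(Ω₁) = (0.106570, -0.148890) ; Y_{2,-2}(Ω₂) = (0.316895, -0.134504) ; Δ = (0.013745, -0.061517)
  [-1]  conj(Y_{2,-1})(Ω₁) = (0.343084, -0.176346) ; Y_{2,-1}(Ω₂) = (0.235706, -0.047952) ; Δ = (0.072411, -0.058017)
  [+0]  conj(Y_{2,0})(Ω₁) = (0.182284, -0.000000) ; Y_{2,0}(Ω₂) = (-0.212475, 0.000000) ; Δ = (-0.038731, 0.000000)
  [+1]  conj(Y_{2,1})(Ω₁) = (-0.343084, -0.176346) ; Y_{2,1}(Ω₂) = (-0.235706, -0.047952) ; Δ = (0.072411, 0.058017)
  [+2]  conj(Y_{2,2})(Ω₁) = (0.106570, 0.148890) ; Y_{2,2}(Ω₂) = (0.316895, 0.134504) ; Δ = (0.013745, 0.061517)
Accumulated sum (0.133581, 0.000000); after 4π/(2l+1) scaling, (0.335726, 0.000000) ⇒ P_2 = 0.335726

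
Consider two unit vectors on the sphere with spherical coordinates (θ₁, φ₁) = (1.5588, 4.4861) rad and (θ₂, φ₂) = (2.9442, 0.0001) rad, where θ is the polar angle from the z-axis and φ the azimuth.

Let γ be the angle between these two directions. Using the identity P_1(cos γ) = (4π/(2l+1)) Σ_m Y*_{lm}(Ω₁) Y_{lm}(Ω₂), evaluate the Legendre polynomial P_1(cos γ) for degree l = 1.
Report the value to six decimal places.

-0.055780

Summing Y*_{l m}(θ₁,φ₁)·Y_{l m}(θ₂,φ₂) over m ∈ [−1, 1]; prefactor 4π/(2·1+1) = 4.188790:
  m=-1: Y*=(-0.077510, -0.336662)  Y=(0.067756, -0.000007)  product (-0.005254, -0.022810)
  m=+0: Y*=(0.005861, -0.000000)  Y=(-0.479114, 0.000000)  product (-0.002808, 0.000000)
  m=+1: Y*=(0.077510, -0.336662)  Y=(-0.067756, -0.000007)  product (-0.005254, 0.022810)
Σ over m = (-0.013316, 0.000000); ×(4π/3) → (-0.055780, 0.000000). Real part: -0.055780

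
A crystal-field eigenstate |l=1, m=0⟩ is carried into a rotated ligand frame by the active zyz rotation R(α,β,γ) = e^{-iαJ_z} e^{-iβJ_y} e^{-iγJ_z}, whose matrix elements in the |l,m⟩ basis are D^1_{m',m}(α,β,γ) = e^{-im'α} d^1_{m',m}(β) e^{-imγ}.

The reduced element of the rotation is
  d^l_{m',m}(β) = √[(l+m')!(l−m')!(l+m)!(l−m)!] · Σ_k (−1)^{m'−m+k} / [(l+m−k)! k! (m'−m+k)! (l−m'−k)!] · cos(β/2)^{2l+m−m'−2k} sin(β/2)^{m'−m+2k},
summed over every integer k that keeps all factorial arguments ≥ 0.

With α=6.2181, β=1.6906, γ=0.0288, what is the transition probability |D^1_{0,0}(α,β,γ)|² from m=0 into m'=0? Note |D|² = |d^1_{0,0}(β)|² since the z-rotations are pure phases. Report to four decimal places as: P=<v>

D^1_{0,0}(6.2181,1.6906,0.0288) = e^{-i·0·6.2181}·d^1_{0,0}(1.6906)·e^{-i·0·0.0288}. Compute d first:
Half-angle: c=0.663507, s=0.748170. N=√(1·1·1·1)=1.000000
Admissible k: 0..1 (factorial args all ≥0)
  k=0: (−1)^0·1.0000/(1)·0.6635^2·0.7482^0 = +0.440241
  k=1: (−1)^1·1.0000/(1)·0.6635^0·0.7482^2 = -0.559759
d^1_{0,0}(1.6906) = +0.440241 -0.559759 = -0.119517
|D^1_{0,0}|² = |d^1_{0,0}(β)|² = (-0.119517)² = 0.014284 (the z-rotation phases have unit modulus)

P=0.0143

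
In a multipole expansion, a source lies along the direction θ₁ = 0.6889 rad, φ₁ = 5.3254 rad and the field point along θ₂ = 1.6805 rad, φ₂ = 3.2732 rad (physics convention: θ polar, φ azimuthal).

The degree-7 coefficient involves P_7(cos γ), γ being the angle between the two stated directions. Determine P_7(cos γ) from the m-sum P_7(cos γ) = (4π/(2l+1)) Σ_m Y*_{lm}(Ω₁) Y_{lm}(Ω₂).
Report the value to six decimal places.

Summing Y*_{l m}(θ₁,φ₁)·Y_{l m}(θ₂,φ₂) over m ∈ [−7, 7]; prefactor 4π/(2·7+1) = 0.837758:
  m=-7: (0.01914 - 0.00858j) × (-0.28994 + 0.38175j) = -0.00228 + 0.00979j  (running Σ = -0.00228 + 0.00979j)
  m=-6: (0.08192 + 0.04871j) × (-0.13910 + 0.14029j) = -0.01823 + 0.00472j  (running Σ = -0.02050 + 0.01451j)
  m=-5: (0.01965 + 0.25623j) × (0.23780 - 0.18381j) = 0.05177 + 0.05732j  (running Σ = 0.03126 + 0.07183j)
  m=-4: (-0.33878 + 0.27935j) × (0.19287 - 0.11208j) = -0.03403 + 0.09185j  (running Σ = -0.00277 + 0.16368j)
  m=-3: (-0.39596 - 0.10883j) × (-0.22359 + 0.09317j) = 0.09867 - 0.01256j  (running Σ = 0.09591 + 0.15112j)
  m=-2: (-0.00379 - 0.01056j) × (-0.22391 + 0.06034j) = 0.00149 + 0.00214j  (running Σ = 0.09739 + 0.15326j)
  m=-1: (-0.22307 + 0.31713j) × (0.21728 - 0.02876j) = -0.03935 + 0.07532j  (running Σ = 0.05805 + 0.22858j)
  m=0: (-0.13685 + 0.00000j) × (0.23417 + 0.00000j) = -0.03205 + 0.00000j  (running Σ = 0.02600 + 0.22858j)
  m=1: (0.22307 + 0.31713j) × (-0.21728 - 0.02876j) = -0.03935 - 0.07532j  (running Σ = -0.01335 + 0.15326j)
  m=2: (-0.00379 + 0.01056j) × (-0.22391 - 0.06034j) = 0.00149 - 0.00214j  (running Σ = -0.01186 + 0.15112j)
  m=3: (0.39596 - 0.10883j) × (0.22359 + 0.09317j) = 0.09867 + 0.01256j  (running Σ = 0.08681 + 0.16368j)
  m=4: (-0.33878 - 0.27935j) × (0.19287 + 0.11208j) = -0.03403 - 0.09185j  (running Σ = 0.05278 + 0.07183j)
  m=5: (-0.01965 + 0.25623j) × (-0.23780 - 0.18381j) = 0.05177 - 0.05732j  (running Σ = 0.10455 + 0.01451j)
  m=6: (0.08192 - 0.04871j) × (-0.13910 - 0.14029j) = -0.01823 - 0.00472j  (running Σ = 0.08632 + 0.00979j)
  m=7: (-0.01914 - 0.00858j) × (0.28994 + 0.38175j) = -0.00228 - 0.00979j  (running Σ = 0.08404 + 0.00000j)
Total Σ_m = 0.08404 + 0.00000j. Multiply by 0.837758: 0.07041 + 0.00000j. P_7(cos γ) = 0.070409

0.070409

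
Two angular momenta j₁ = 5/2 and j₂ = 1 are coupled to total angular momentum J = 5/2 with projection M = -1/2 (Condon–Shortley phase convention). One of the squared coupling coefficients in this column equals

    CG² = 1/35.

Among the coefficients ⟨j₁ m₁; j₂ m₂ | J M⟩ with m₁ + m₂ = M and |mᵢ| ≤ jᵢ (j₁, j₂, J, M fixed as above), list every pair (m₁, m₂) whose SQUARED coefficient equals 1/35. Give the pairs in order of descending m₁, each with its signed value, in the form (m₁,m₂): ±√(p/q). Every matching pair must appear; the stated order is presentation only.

(-1/2,0): −√(1/35)

Admissible pairs with m₁+m₂ = M = -1/2: (-3/2,1), (-1/2,0), (1/2,-1)
  (m₁,m₂)=(1/2,-1): CG² = 18/35, CG = +√(18/35)
  (m₁,m₂)=(-1/2,0): CG² = 1/35, CG = −√(1/35)   ← matches the target
  (m₁,m₂)=(-3/2,1): CG² = 16/35, CG = −√(16/35)
Pairs with CG² = 1/35: (-1/2,0): −√(1/35)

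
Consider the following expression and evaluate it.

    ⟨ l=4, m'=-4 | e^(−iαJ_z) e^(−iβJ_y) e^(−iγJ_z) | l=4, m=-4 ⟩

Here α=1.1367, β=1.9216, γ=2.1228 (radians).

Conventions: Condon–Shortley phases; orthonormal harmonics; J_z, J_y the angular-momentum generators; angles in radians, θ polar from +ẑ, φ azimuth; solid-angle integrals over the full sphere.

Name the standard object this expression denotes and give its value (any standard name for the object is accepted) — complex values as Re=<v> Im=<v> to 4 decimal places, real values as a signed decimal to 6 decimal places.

This is a Wigner D-matrix element — the rotation-matrix element ⟨l m'| R(α,β,γ) |l m⟩ in the angular-momentum basis.
D^4_{-4,-4}(1.1367,1.9216,2.1228) = e^{-i·-4·1.1367}·d^4_{-4,-4}(1.9216)·e^{-i·-4·2.1228}. Compute d first:
c=cos(1.921600/2)=0.572864, s=sin(1.921600/2)=0.819650; N=√[1·40320·1·40320]=40320.000000
The bounds max(0,m−m')=0 and min(l+m,l−m')=0 give 1 term
  k=0: (−1)^0·40320.0000/(40320)·0.5729^8·0.8197^0 = +0.011599
d^4_{-4,-4}(1.9216) = +0.011599
D = (-0.164833-0.986321i)·(+0.011599)·(-0.594962+0.803754i) = +0.010333+0.005270i

Wigner D-matrix element, Re=0.0103 Im=0.0053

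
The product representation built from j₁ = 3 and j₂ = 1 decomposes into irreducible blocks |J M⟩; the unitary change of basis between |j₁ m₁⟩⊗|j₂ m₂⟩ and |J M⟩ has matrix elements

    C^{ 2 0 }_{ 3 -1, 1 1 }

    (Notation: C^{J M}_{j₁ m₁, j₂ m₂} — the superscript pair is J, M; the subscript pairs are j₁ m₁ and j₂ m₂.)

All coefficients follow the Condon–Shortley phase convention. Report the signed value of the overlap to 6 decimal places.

triangle: 2!*4!*0!/7! = 48/5040
(j±m)!: 2!*4!*2!*0!*2!*2! = 384
prefactor² = (2J+1)*Δ*N² = 128/7
  k=2: +1/(2!*0!*2!*0!*2!*0!) = 1/8
Σ = 1/8  ⇒  CG² = 128/7*(1/8)² = 2/7
CG = +√(2/7) = +0.534522

+0.534522  (= +√(2/7))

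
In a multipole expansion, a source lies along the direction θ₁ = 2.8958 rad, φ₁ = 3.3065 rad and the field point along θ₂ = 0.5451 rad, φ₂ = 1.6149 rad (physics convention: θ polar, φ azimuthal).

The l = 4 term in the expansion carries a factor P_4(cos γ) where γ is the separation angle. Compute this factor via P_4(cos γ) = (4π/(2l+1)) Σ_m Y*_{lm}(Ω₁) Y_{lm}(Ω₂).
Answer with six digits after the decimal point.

Summing Y*_{l m}(θ₁,φ₁)·Y_{l m}(θ₂,φ₂) over m ∈ [−4, 4]; prefactor 4π/(2·4+1) = 1.396263:
  term(m=-4) = 0.00004 + 0.00002j   from Y*(Ω₁)=0.00123 + 0.00095j, Y(Ω₂)=0.03149 - 0.00561j
  term(m=-3) = -0.00093 + 0.00244j   from Y*(Ω₁)=0.01539 + 0.00830j, Y(Ω₂)=0.01968 + 0.14789j
  term(m=-2) = -0.03978 - 0.00980j   from Y*(Ω₁)=0.10467 + 0.03583j, Y(Ω₂)=-0.36892 + 0.03263j
  term(m=-1) = 0.02143 - 0.17656j   from Y*(Ω₁)=0.39491 + 0.06572j, Y(Ω₂)=-0.01959 - 0.44383j
  term(m=+0) = -0.01443 + 0.00000j   from Y*(Ω₁)=0.60873 + 0.00000j, Y(Ω₂)=-0.02371 + 0.00000j
  term(m=+1) = 0.02143 + 0.17656j   from Y*(Ω₁)=-0.39491 + 0.06572j, Y(Ω₂)=0.01959 - 0.44383j
  term(m=+2) = -0.03978 + 0.00980j   from Y*(Ω₁)=0.10467 - 0.03583j, Y(Ω₂)=-0.36892 - 0.03263j
  term(m=+3) = -0.00093 - 0.00244j   from Y*(Ω₁)=-0.01539 + 0.00830j, Y(Ω₂)=-0.01968 + 0.14789j
  term(m=+4) = 0.00004 - 0.00002j   from Y*(Ω₁)=0.00123 - 0.00095j, Y(Ω₂)=0.03149 + 0.00561j
Accumulated sum -0.05289 - 0.00000j; after 4π/(2l+1) scaling, -0.07385 - 0.00000j ⇒ P_4 = -0.073850

-0.073850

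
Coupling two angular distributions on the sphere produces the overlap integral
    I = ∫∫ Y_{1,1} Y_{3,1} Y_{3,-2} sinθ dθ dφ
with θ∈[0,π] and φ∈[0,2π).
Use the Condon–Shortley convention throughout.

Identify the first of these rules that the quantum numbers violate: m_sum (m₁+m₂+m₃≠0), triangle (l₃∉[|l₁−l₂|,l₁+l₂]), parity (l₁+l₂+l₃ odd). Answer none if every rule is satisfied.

parity

Σmᵢ = 0  ✓
l₃∈[|l₁−l₂|,l₁+l₂]=[2,4], have l₃=3  ✓
Σlᵢ = 7 ⇒ odd  ✗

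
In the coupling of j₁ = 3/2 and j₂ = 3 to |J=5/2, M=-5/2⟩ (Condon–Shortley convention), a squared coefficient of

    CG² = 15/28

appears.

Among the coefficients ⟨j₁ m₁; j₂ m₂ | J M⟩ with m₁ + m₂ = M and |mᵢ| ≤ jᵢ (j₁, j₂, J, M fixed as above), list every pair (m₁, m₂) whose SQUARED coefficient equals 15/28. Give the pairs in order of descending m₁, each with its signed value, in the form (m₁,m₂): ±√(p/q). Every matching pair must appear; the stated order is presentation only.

Admissible pairs with m₁+m₂ = M = -5/2: (-3/2,-1), (-1/2,-2), (1/2,-3)
  (m₁,m₂)=(1/2,-3): CG² = 15/28, CG = +√(15/28)   ← matches the target
  (m₁,m₂)=(-1/2,-2): CG² = 5/14, CG = −√(5/14)
  (m₁,m₂)=(-3/2,-1): CG² = 3/28, CG = +√(3/28)
Pairs with CG² = 15/28: (1/2,-3): +√(15/28)

(1/2,-3): +√(15/28)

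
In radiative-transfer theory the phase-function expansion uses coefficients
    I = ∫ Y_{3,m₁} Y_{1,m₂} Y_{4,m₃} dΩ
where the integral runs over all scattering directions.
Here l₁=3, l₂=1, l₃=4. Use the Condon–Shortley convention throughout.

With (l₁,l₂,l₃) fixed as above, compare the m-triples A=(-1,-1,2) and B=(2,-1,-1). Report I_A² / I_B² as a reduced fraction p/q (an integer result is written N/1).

5/1

l's match ⇒ only the (l;m) 3-j factors differ between A and B.
A: triangle coeff Δ(3,1,4) = 1/252; Σ_t [0,0]: t=0:+1/96 = 1/96; (3j)²=5/84 [(3 1 4; -1 -1 2)], sign=+1
B: triangle coeff Δ(3,1,4) = 1/252; Σ_t [0,0]: t=0:+1/240 = 1/240; (3j)²=1/84 [(3 1 4; 2 -1 -1)], sign=-1
I_A²/I_B² = (5/84)/(1/84) = 5/1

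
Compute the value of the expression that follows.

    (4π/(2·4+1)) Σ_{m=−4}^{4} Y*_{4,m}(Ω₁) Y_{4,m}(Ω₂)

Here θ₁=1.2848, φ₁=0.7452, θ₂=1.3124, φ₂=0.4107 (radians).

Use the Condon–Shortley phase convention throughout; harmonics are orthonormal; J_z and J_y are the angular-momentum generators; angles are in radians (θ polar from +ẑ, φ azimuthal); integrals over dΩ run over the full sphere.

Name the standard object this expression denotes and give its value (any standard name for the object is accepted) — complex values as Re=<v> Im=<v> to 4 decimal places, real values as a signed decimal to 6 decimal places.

This sum is the spherical-harmonic addition theorem: it equals the Legendre polynomial P_l(cos γ) of the angle γ between the two directions.
Summing Y*_{l m}(θ₁,φ₁)·Y_{l m}(θ₂,φ₂) over m ∈ [−4, 4]; prefactor 4π/(2·4+1) = 1.396263:
  m=-4: (-0.370059, 0.060021) × (-0.027815, -0.385627) = (0.033439, 0.141035)  (running Σ = (0.033439, 0.141035))
  m=-3: (-0.192356, 0.245405) × (0.096033, -0.272611) = (0.048428, 0.076005)  (running Σ = (0.081866, 0.217040))
  m=-2: (-0.010951, -0.135923) × (-0.115642, 0.124284) = (0.018159, 0.014357)  (running Σ = (0.100026, 0.231398))
  m=-1: (-0.229889, -0.212112) × (-0.272489, 0.118659) = (0.087811, 0.030520)  (running Σ = (0.187837, 0.261918))
  m=0: (0.088231, -0.000000) × (0.125922, 0.000000) = (0.011110, 0.000000)  (running Σ = (0.198947, 0.261918))
  m=1: (0.229889, -0.212112) × (0.272489, 0.118659) = (0.087811, -0.030520)  (running Σ = (0.286759, 0.231398))
  m=2: (-0.010951, 0.135923) × (-0.115642, -0.124284) = (0.018159, -0.014357)  (running Σ = (0.304918, 0.217040))
  m=3: (0.192356, 0.245405) × (-0.096033, -0.272611) = (0.048428, -0.076005)  (running Σ = (0.353346, 0.141035))
  m=4: (-0.370059, -0.060021) × (-0.027815, 0.385627) = (0.033439, -0.141035)  (running Σ = (0.386784, -0.000000))
Accumulated sum (0.386784, -0.000000); after 4π/(2l+1) scaling, (0.540053, -0.000000) ⇒ P_4 = 0.540053

Legendre polynomial (addition theorem), +0.540053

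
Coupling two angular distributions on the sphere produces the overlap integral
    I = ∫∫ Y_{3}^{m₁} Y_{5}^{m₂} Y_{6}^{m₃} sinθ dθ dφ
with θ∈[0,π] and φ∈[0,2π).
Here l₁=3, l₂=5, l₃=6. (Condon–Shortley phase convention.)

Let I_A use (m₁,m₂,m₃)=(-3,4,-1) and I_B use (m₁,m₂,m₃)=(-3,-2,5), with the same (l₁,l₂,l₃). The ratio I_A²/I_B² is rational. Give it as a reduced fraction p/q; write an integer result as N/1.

2/11

l's match ⇒ only the (l;m) 3-j factors differ between A and B.
A: triangle coeff Δ(3,5,6) = 1/675675; Σ_t [2,2]: t=2:+1/241920 = 1/241920; (3j)²=4/1001 [(3 5 6; -3 4 -1)], sign=-1
B: triangle coeff Δ(3,5,6) = 1/675675; Σ_t [2,2]: t=2:+1/241920 = 1/241920; (3j)²=2/91 [(3 5 6; -3 -2 5)], sign=-1
I_A²/I_B² = (4/1001)/(2/91) = 2/11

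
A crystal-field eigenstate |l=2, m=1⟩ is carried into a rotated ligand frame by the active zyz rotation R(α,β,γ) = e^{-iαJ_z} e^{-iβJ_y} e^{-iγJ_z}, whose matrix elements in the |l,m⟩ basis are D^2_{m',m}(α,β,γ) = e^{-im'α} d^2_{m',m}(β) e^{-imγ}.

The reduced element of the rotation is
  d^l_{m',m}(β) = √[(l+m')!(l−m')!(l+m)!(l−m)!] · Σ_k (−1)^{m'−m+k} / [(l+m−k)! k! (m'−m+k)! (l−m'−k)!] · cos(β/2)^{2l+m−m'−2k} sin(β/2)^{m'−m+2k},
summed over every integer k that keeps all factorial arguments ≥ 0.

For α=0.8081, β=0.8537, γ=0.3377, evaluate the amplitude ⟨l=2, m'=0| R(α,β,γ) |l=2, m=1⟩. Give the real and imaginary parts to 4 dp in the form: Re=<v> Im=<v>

Re=0.5724 Im=-0.2010

First d^2_{0,1}(β=0.8537), then the phase factors e^{-i(0)α} and e^{-i(1)γ}:
Half-angle: c=0.910274, s=0.414005. N=√(2·2·6·1)=4.898979
Admissible k: 1..2 (factorial args all ≥0)
  k=1: (−1)^0·4.8990/(2)·0.9103^3·0.4140^1 = +0.764889
  k=2: (−1)^1·4.8990/(2)·0.9103^1·0.4140^3 = -0.158222
d^2_{0,1}(0.8537) = +0.764889 -0.158222 = +0.606668
Phases: e^{-i·(0)·0.8081}=+1.000000+0.000000i, e^{-i·(1)·0.3377}=+0.943519-0.331318i ⇒ D=+0.572403-0.201000i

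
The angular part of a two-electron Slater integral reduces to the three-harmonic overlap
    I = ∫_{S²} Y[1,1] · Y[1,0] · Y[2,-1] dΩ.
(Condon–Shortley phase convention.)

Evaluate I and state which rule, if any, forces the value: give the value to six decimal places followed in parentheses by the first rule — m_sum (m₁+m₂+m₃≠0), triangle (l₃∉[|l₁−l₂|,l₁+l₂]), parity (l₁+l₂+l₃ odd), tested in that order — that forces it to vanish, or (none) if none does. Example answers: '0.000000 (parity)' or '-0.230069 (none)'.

m-sum 0 ✓  L=4 even ✓  0≤2≤2 ✓
Π(2lᵢ+1) = 3×3×5 = 45
triangle coeff Δ(1,1,2) = 1/30
Σ_t [0,0]: t=0:+1/1 = 1/1
(3j)²=2/15 [(1 1 2; 0 0 0)], sign=+1
Σ_t [0,0]: t=0:+1/2 = 1/2
(3j)²=1/10 [(1 1 2; 1 0 -1)], sign=-1
⇒ 4πI² = 3/5
I = (-1)√(3/5/(4π)) = -0.21850969
No selection rule forces the value: the integral is nonzero (none).

-0.218510 (none)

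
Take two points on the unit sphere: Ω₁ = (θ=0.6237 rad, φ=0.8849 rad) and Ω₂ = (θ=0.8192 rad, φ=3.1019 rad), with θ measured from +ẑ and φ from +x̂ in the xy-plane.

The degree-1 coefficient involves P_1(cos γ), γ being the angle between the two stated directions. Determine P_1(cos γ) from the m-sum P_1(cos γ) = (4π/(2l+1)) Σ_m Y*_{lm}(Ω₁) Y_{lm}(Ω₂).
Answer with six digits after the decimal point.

0.297307

Addition theorem: P_1(cos γ) = (4π/3) Σ_m Y*_{lm}(Ω₁) Y_{lm}(Ω₂), m = −1…1:
  term(m=-1) = (-0.030670, -0.040664)   from Y*(Ω₁)=(0.127803, 0.156150), Y(Ω₂)=(-0.252219, -0.010017)
  term(m=+0) = (0.132317, 0.000000)   from Y*(Ω₁)=(0.396610, -0.000000), Y(Ω₂)=(0.333621, 0.000000)
  term(m=+1) = (-0.030670, 0.040664)   from Y*(Ω₁)=(-0.127803, 0.156150), Y(Ω₂)=(0.252219, -0.010017)
Σ over m = (0.070977, 0.000000); ×(4π/3) → (0.297307, 0.000000). Real part: 0.297307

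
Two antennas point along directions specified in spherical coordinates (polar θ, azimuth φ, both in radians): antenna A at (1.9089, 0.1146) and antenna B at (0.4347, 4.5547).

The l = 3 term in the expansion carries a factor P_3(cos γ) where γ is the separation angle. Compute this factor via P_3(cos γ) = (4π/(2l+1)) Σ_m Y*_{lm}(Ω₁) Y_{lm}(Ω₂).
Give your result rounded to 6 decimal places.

0.442130

Term-by-term m-sum for l=3 (normalisation 4π/7 = 1.795196):
  m=-3: (0.32980 + 0.11807j) × (0.01420 - 0.02774j) = 0.00796 - 0.00747j  (running Σ = 0.00796 - 0.00747j)
  m=-2: (-0.29380 - 0.06854j) × (-0.15629 - 0.05099j) = 0.04242 + 0.02569j  (running Σ = 0.05038 + 0.01822j)
  m=-1: (-0.13626 - 0.01568j) × (-0.06654 + 0.41846j) = 0.01563 - 0.05598j  (running Σ = 0.06601 - 0.03775j)
  m=0: (0.30325 + 0.00000j) × (0.37679 + 0.00000j) = 0.11426 + 0.00000j  (running Σ = 0.18027 - 0.03775j)
  m=1: (0.13626 - 0.01568j) × (0.06654 + 0.41846j) = 0.01563 + 0.05598j  (running Σ = 0.19590 + 0.01822j)
  m=2: (-0.29380 + 0.06854j) × (-0.15629 + 0.05099j) = 0.04242 - 0.02569j  (running Σ = 0.23833 - 0.00747j)
  m=3: (-0.32980 + 0.11807j) × (-0.01420 - 0.02774j) = 0.00796 + 0.00747j  (running Σ = 0.24629 - 0.00000j)
Total Σ_m = 0.24629 - 0.00000j. Multiply by 1.795196: 0.44213 - 0.00000j. P_3(cos γ) = 0.442130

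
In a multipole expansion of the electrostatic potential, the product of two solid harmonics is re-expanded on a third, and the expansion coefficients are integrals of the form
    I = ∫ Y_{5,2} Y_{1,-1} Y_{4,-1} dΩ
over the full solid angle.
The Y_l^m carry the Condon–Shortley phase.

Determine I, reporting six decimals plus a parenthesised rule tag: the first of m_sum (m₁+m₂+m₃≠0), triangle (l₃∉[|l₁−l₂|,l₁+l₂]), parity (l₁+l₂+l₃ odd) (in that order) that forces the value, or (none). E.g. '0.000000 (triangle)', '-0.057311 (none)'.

0.225034 (none)

Checks pass: Σm=0; 10 even; l₃=4∈[4,6].
(2·5+1)(2·1+1)(2·4+1) = 297
Δ: 2! 8! 0! / 11! → 1/495
sum: t=1:−1/576 = -1/576
3j²(5 1 4; 0 0 0) = Δ·Π!·Σ² = 5/99  (sign -1)
sum: t=0:+1/1440 = 1/1440
3j²(5 1 4; 2 -1 -1) = Δ·Π!·Σ² = 7/165  (sign -1)
combine: 4πI² = 297·5/99·7/165 = 7/11
take √, sign +1: I = 0.22503380
No selection rule forces the value: the integral is nonzero (none).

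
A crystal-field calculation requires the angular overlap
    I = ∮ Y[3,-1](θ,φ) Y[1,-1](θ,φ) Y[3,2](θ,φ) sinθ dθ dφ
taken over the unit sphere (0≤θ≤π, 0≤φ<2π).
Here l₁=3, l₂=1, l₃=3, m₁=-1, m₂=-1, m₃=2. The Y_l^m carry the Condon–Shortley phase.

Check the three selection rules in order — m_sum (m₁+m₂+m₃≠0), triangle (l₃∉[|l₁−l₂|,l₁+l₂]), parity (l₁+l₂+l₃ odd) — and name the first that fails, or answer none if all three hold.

Σmᵢ = 0  ✓
l₃∈[|l₁−l₂|,l₁+l₂]=[2,4], have l₃=3  ✓
Σlᵢ = 7 ⇒ odd  ✗

parity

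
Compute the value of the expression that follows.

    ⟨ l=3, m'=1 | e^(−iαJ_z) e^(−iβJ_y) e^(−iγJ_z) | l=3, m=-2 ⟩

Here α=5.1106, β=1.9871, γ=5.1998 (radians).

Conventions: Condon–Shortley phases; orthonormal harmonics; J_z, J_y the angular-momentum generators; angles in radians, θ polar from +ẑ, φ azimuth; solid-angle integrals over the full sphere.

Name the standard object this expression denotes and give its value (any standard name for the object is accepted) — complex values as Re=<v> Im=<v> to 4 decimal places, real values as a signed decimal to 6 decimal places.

Wigner D-matrix element, Re=0.0590 Im=-0.0907

This is a Wigner D-matrix element — the rotation-matrix element ⟨l m'| R(α,β,γ) |l m⟩ in the angular-momentum basis.
Split into d^3_{1,-2}(β=1.9871) × two z-phases.
With c≡cos(β/2)=0.545719 and s≡sin(β/2)=0.837969, N=[24·2·1·120]^{1/2}=75.894664
k∈{0,1} keeps every argument non-negative
  k=0: (−1)^3·75.8947/(12)·0.5457^3·0.8380^3 = -0.604810
  k=1: (−1)^4·75.8947/(24)·0.5457^1·0.8380^5 = +0.713029
d^3_{1,-2}(1.9871) = -0.604810 +0.713029 = +0.108219
D = (+0.387770+0.921756i)·(+0.108219)·(-0.561315-0.827602i) = +0.058999-0.090721i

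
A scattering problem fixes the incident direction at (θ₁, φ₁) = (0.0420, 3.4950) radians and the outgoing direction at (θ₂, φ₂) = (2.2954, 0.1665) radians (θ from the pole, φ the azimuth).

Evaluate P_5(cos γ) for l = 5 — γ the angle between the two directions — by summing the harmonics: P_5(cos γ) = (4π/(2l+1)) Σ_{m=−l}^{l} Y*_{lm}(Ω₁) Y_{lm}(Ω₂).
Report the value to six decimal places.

Term-by-term m-sum for l=5 (normalisation 4π/11 = 1.142397):
  m=-5: (0.000000, -0.000000) × (0.073518, -0.080792) = (-0.000000, -0.000000)  (running Σ = (-0.000000, -0.000000))
  m=-4: (0.000001, 0.000005) × (-0.240444, 0.188932) = (-0.000001, -0.000001)  (running Σ = (-0.000001, -0.000001))
  m=-3: (-0.000100, -0.000178) × (0.376602, -0.205494) = (-0.000074, -0.000047)  (running Σ = (-0.000075, -0.000048))
  m=-2: (0.004528, 0.003867) × (-0.189315, 0.065480) = (-0.001110, -0.000436)  (running Σ = (-0.001186, -0.000483))
  m=-1: (-0.100312, -0.037005) × (-0.259505, 0.043611) = (0.027645, 0.005228)  (running Σ = (0.026460, 0.004745))
  m=0: (0.923265, -0.000000) × (0.278587, 0.000000) = (0.257210, 0.000000)  (running Σ = (0.283669, 0.004745))
  m=1: (0.100312, -0.037005) × (0.259505, 0.043611) = (0.027645, -0.005228)  (running Σ = (0.311315, -0.000483))
  m=2: (0.004528, -0.003867) × (-0.189315, -0.065480) = (-0.001110, 0.000436)  (running Σ = (0.310204, -0.000048))
  m=3: (0.000100, -0.000178) × (-0.376602, -0.205494) = (-0.000074, 0.000047)  (running Σ = (0.310130, -0.000001))
  m=4: (0.000001, -0.000005) × (-0.240444, -0.188932) = (-0.000001, 0.000001)  (running Σ = (0.310129, -0.000000))
  m=5: (-0.000000, -0.000000) × (-0.073518, -0.080792) = (-0.000000, 0.000000)  (running Σ = (0.310129, -0.000000))
Total Σ_m = (0.310129, -0.000000). Multiply by 1.142397: (0.354291, -0.000000). P_5(cos γ) = 0.354291

0.354291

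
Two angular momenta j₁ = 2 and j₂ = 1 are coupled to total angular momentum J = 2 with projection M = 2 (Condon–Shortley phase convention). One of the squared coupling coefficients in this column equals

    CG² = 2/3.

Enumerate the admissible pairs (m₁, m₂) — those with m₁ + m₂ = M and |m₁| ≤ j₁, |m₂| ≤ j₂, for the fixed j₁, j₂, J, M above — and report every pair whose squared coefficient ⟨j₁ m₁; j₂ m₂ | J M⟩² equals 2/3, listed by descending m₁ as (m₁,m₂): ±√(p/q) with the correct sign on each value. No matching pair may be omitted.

(2,0): +√(2/3)

Admissible pairs with m₁+m₂ = M = 2: (1,1), (2,0)
  (m₁,m₂)=(2,0): CG² = 2/3, CG = +√(2/3)   ← matches the target
  (m₁,m₂)=(1,1): CG² = 1/3, CG = −√(1/3)
Pairs with CG² = 2/3: (2,0): +√(2/3)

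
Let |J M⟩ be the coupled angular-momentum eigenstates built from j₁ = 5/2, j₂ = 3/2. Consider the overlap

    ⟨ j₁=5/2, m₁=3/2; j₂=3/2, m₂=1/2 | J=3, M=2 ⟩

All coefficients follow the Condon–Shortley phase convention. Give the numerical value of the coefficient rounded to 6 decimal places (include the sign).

j₁+j₂−J=1  J+j₁−j₂=4  J−j₁+j₂=2  j₁+j₂+J+1=8
(j₁±m₁, j₂±m₂, J±M) = (4,1,2,1,5,1)
P² = 48
sum k=0..1:
  [0] +1/12 = 1/12
  [1] −1/24 = -1/24
S = 1/24
C² = P²·S² = 1/12 ; C = +0.288675

+√(1/12) ≈ +0.288675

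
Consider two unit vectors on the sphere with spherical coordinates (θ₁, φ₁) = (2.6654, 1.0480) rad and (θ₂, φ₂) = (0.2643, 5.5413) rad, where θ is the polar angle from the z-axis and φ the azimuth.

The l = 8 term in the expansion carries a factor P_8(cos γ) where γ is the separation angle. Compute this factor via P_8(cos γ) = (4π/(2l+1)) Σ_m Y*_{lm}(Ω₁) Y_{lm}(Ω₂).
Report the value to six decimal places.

-0.392109

Term-by-term m-sum for l=8 (normalisation 4π/17 = 0.739198):
  term(m=-8) = -0.00000 + 0.00000j   from Y*(Ω₁)=-0.00051 + 0.00087j, Y(Ω₂)=0.00001 - 0.00000j
  term(m=-7) = -0.00000 + 0.00000j   from Y*(Ω₁)=-0.00386 - 0.00677j, Y(Ω₂)=0.00008 - 0.00015j
  term(m=-6) = -0.00001 - 0.00006j   from Y*(Ω₁)=0.03789 + 0.00018j, Y(Ω₂)=-0.00040 - 0.00150j
  term(m=-5) = 0.00121 - 0.00062j   from Y*(Ω₁)=-0.06516 + 0.11182j, Y(Ω₂)=-0.00884 - 0.00564j
  term(m=-4) = 0.01051 + 0.01262j   from Y*(Ω₁)=-0.15609 - 0.27237j, Y(Ω₂)=-0.05152 + 0.00906j
  term(m=-3) = -0.05895 + 0.07638j   from Y*(Ω₁)=0.50811 + 0.00122j, Y(Ω₂)=-0.11565 + 0.15060j
  term(m=-2) = -0.18161 - 0.08509j   from Y*(Ω₁)=-0.21472 + 0.37054j, Y(Ω₂)=0.04070 + 0.46654j
  term(m=-1) = -0.01347 + 0.06051j   from Y*(Ω₁)=0.04814 + 0.08354j, Y(Ω₂)=0.47397 + 0.43442j
  term(m=+0) = -0.04579 + 0.00000j   from Y*(Ω₁)=-0.46633 + 0.00000j, Y(Ω₂)=0.09819 + 0.00000j
  term(m=+1) = -0.01347 - 0.06051j   from Y*(Ω₁)=-0.04814 + 0.08354j, Y(Ω₂)=-0.47397 + 0.43442j
  term(m=+2) = -0.18161 + 0.08509j   from Y*(Ω₁)=-0.21472 - 0.37054j, Y(Ω₂)=0.04070 - 0.46654j
  term(m=+3) = -0.05895 - 0.07638j   from Y*(Ω₁)=-0.50811 + 0.00122j, Y(Ω₂)=0.11565 + 0.15060j
  term(m=+4) = 0.01051 - 0.01262j   from Y*(Ω₁)=-0.15609 + 0.27237j, Y(Ω₂)=-0.05152 - 0.00906j
  term(m=+5) = 0.00121 + 0.00062j   from Y*(Ω₁)=0.06516 + 0.11182j, Y(Ω₂)=0.00884 - 0.00564j
  term(m=+6) = -0.00001 + 0.00006j   from Y*(Ω₁)=0.03789 - 0.00018j, Y(Ω₂)=-0.00040 + 0.00150j
  term(m=+7) = -0.00000 - 0.00000j   from Y*(Ω₁)=0.00386 - 0.00677j, Y(Ω₂)=-0.00008 - 0.00015j
  term(m=+8) = -0.00000 - 0.00000j   from Y*(Ω₁)=-0.00051 - 0.00087j, Y(Ω₂)=0.00001 + 0.00000j
Total Σ_m = -0.53045 - 0.00000j. Multiply by 0.739198: -0.39211 - 0.00000j. P_8(cos γ) = -0.392109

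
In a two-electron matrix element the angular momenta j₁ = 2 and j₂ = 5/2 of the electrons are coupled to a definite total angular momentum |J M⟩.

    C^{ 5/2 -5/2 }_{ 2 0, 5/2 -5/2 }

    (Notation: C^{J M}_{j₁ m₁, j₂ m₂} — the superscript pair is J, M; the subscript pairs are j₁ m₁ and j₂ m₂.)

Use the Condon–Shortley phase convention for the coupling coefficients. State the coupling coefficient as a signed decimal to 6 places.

triangle: 2!·2!·3!/8! = 24/40320
(j±m)!: 2!·2!·0!·5!·0!·5! = 57600
prefactor² = (2J+1)·Δ·N² = 1440/7
  k=0: +1/(0!·2!·2!·0!·0!·3!) = 1/24
Σ = 1/24  ⇒  CG² = 1440/7·(1/24)² = 5/14
CG = +√(5/14) = +0.597614

+√(5/14) ≈ +0.597614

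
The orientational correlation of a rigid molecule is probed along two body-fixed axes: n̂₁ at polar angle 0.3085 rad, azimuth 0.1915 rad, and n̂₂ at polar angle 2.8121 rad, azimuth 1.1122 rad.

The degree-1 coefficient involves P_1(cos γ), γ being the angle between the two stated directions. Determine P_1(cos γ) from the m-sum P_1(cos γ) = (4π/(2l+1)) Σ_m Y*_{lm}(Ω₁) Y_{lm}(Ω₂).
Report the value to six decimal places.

-0.842073

Expand P_1 via completeness: Σ_{m} conj(Y_{1,m}) at Ω₁ times Y_{1,m} at Ω₂ —
  m=-1: (+0.102985+0.019966i) × (+0.049488-0.100238i) = +0.007098-0.009335i  (running Σ = +0.007098-0.009335i)
  m=0: (+0.465536-0.000000i) × (-0.462319+0.000000i) = -0.215226+0.000000i  (running Σ = -0.208128-0.009335i)
  m=1: (-0.102985+0.019966i) × (-0.049488-0.100238i) = +0.007098+0.009335i  (running Σ = -0.201030+0.000000i)
Accumulated sum -0.201030+0.000000i; after 4π/(2l+1) scaling, -0.842073+0.000000i ⇒ P_1 = -0.842073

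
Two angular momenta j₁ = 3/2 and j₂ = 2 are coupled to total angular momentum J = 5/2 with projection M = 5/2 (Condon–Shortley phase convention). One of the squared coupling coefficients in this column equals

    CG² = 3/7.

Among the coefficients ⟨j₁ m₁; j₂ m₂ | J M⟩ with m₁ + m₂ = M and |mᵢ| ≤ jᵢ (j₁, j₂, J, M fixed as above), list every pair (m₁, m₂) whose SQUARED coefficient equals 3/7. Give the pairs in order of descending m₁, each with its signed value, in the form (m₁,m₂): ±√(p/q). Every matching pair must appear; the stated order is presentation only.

Admissible pairs with m₁+m₂ = M = 5/2: (1/2,2), (3/2,1)
  (m₁,m₂)=(3/2,1): CG² = 3/7, CG = +√(3/7)   ← matches the target
  (m₁,m₂)=(1/2,2): CG² = 4/7, CG = −√(4/7)
Pairs with CG² = 3/7: (3/2,1): +√(3/7)

(3/2,1): +√(3/7)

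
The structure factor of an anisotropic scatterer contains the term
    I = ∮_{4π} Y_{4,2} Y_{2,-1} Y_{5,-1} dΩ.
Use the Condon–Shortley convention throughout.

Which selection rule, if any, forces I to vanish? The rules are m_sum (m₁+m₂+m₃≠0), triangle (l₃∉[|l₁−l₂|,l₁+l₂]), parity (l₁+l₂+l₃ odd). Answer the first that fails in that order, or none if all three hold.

parity

Σmᵢ = 0  ✓
l₃∈[|l₁−l₂|,l₁+l₂]=[2,6], have l₃=5  ✓
Σlᵢ = 11 ⇒ odd  ✗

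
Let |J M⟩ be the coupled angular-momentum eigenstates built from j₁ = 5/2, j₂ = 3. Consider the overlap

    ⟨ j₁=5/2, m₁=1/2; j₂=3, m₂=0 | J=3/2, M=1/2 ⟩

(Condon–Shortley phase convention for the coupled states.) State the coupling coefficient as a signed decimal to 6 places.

+0.338062

triangle: 4!·1!·2!/8! = 48/40320
(j±m)!: 3!·2!·3!·3!·2!·1! = 864
prefactor² = (2J+1)·Δ·N² = 144/35
  k=1: −1/(1!·3!·1!·2!·0!·0!) = -1/12
  k=2: +1/(2!·2!·0!·1!·1!·1!) = 1/4
Σ = 1/6  ⇒  CG² = 144/35·(1/6)² = 4/35
CG = +√(4/35) = +0.338062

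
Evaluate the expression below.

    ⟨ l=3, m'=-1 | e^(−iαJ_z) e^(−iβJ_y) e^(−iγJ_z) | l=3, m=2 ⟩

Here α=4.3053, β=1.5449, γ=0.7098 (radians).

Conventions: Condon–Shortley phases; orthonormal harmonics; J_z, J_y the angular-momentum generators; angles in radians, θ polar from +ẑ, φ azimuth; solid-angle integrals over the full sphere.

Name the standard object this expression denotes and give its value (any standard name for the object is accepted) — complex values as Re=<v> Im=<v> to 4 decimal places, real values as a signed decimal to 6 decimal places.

Wigner D-matrix element, Re=-0.4013 Im=0.1050

This is a Wigner D-matrix element — the rotation-matrix element ⟨l m'| R(α,β,γ) |l m⟩ in the angular-momentum basis.
D^3_{-1,2}(4.3053,1.5449,0.7098) = e^{-i·-1·4.3053}·d^3_{-1,2}(1.5449)·e^{-i·2·0.7098}. Compute d first:
c=cos(1.544900/2)=0.716203, s=sin(1.544900/2)=0.697892; N=√[2·24·120·1]=75.894664
k∈{3,4} keeps every argument non-negative
  k=3: (−1)^0·75.8947/(12)·0.7162^3·0.6979^3 = +0.789774
  k=4: (−1)^1·75.8947/(24)·0.7162^1·0.6979^5 = -0.374953
d^3_{-1,2}(1.5449) = +0.789774 -0.374953 = +0.414821
Phases: e^{-i·(-1)·4.3053}=-0.395938-0.918277i, e^{-i·(2)·0.7098}=+0.150621-0.988592i ⇒ D=-0.401314+0.104995i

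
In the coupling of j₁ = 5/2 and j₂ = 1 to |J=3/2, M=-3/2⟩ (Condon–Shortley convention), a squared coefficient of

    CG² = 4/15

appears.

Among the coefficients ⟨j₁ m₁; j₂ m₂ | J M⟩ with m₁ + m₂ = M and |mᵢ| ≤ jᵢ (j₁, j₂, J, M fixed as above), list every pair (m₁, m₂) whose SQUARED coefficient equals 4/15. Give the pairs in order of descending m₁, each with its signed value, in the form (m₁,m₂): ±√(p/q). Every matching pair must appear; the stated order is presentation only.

Admissible pairs with m₁+m₂ = M = -3/2: (-5/2,1), (-3/2,0), (-1/2,-1)
  (m₁,m₂)=(-1/2,-1): CG² = 1/15, CG = +√(1/15)
  (m₁,m₂)=(-3/2,0): CG² = 4/15, CG = −√(4/15)   ← matches the target
  (m₁,m₂)=(-5/2,1): CG² = 2/3, CG = +√(2/3)
Pairs with CG² = 4/15: (-3/2,0): −√(4/15)

(-3/2,0): −√(4/15)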